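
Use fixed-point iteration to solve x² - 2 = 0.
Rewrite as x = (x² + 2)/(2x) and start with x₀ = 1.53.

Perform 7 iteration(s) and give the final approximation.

Equation: x² - 2 = 0
Fixed-point form: x = (x² + 2)/(2x)
x₀ = 1.53

x_1 = g(1.530000) = 1.418595
x_2 = g(1.418595) = 1.414220
x_3 = g(1.414220) = 1.414214
x_4 = g(1.414214) = 1.414214
x_5 = g(1.414214) = 1.414214
x_6 = g(1.414214) = 1.414214
x_7 = g(1.414214) = 1.414214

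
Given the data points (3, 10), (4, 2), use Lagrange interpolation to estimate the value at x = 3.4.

Lagrange interpolation formula:
P(x) = Σ yᵢ × Lᵢ(x)
where Lᵢ(x) = Π_{j≠i} (x - xⱼ)/(xᵢ - xⱼ)

L_0(3.4) = (3.4 - 4)/(3 - 4) = 0.600000
L_1(3.4) = (3.4 - 3)/(4 - 3) = 0.400000

P(3.4) = 10×L_0(3.4) + 2×L_1(3.4)
P(3.4) = 6.800000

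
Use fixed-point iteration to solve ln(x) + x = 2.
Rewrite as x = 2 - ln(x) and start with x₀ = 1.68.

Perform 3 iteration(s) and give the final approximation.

Equation: ln(x) + x = 2
Fixed-point form: x = 2 - ln(x)
x₀ = 1.68

x_1 = g(1.680000) = 1.481206
x_2 = g(1.481206) = 1.607143
x_3 = g(1.607143) = 1.525542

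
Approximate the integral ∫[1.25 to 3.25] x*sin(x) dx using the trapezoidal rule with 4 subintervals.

f(x) = x*sin(x)
a = 1.25, b = 3.25, n = 4
h = (b - a)/n = 0.500000

Trapezoidal rule: (h/2)[f(x₀) + 2f(x₁) + 2f(x₂) + ... + f(xₙ)]

x_0 = 1.2500, f(x_0) = 1.186231, coefficient = 1
x_1 = 1.7500, f(x_1) = 1.721975, coefficient = 2
x_2 = 2.2500, f(x_2) = 1.750665, coefficient = 2
x_3 = 2.7500, f(x_3) = 1.049568, coefficient = 2
x_4 = 3.2500, f(x_4) = -0.351634, coefficient = 1

I ≈ (0.500000/2) × 9.879012 = 2.469753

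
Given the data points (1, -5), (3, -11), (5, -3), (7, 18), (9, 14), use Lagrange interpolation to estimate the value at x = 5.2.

Lagrange interpolation formula:
P(x) = Σ yᵢ × Lᵢ(x)
where Lᵢ(x) = Π_{j≠i} (x - xⱼ)/(xᵢ - xⱼ)

L_0(5.2) = (5.2 - 3)/(1 - 3) × (5.2 - 5)/(1 - 5) × (5.2 - 7)/(1 - 7) × (5.2 - 9)/(1 - 9) = 0.007838
L_1(5.2) = (5.2 - 1)/(3 - 1) × (5.2 - 5)/(3 - 5) × (5.2 - 7)/(3 - 7) × (5.2 - 9)/(3 - 9) = -0.059850
L_2(5.2) = (5.2 - 1)/(5 - 1) × (5.2 - 3)/(5 - 3) × (5.2 - 7)/(5 - 7) × (5.2 - 9)/(5 - 9) = 0.987525
L_3(5.2) = (5.2 - 1)/(7 - 1) × (5.2 - 3)/(7 - 3) × (5.2 - 5)/(7 - 5) × (5.2 - 9)/(7 - 9) = 0.073150
L_4(5.2) = (5.2 - 1)/(9 - 1) × (5.2 - 3)/(9 - 3) × (5.2 - 5)/(9 - 5) × (5.2 - 7)/(9 - 7) = -0.008663

P(5.2) = (-5)×L_0(5.2) + (-11)×L_1(5.2) + (-3)×L_2(5.2) + 18×L_3(5.2) + 14×L_4(5.2)
P(5.2) = -1.147987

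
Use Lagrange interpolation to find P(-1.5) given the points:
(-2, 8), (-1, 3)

Lagrange interpolation formula:
P(x) = Σ yᵢ × Lᵢ(x)
where Lᵢ(x) = Π_{j≠i} (x - xⱼ)/(xᵢ - xⱼ)

L_0(-1.5) = (-1.5 - (-1))/(-2 - (-1)) = 0.500000
L_1(-1.5) = (-1.5 - (-2))/(-1 - (-2)) = 0.500000

P(-1.5) = 8×L_0(-1.5) + 3×L_1(-1.5)
P(-1.5) = 5.500000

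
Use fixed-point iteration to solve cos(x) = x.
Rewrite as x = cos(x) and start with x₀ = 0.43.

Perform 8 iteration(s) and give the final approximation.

Equation: cos(x) = x
Fixed-point form: x = cos(x)
x₀ = 0.43

x_1 = g(0.430000) = 0.908966
x_2 = g(0.908966) = 0.614562
x_3 = g(0.614562) = 0.817026
x_4 = g(0.817026) = 0.684393
x_5 = g(0.684393) = 0.774803
x_6 = g(0.774803) = 0.714559
x_7 = g(0.714559) = 0.755382
x_8 = g(0.755382) = 0.728009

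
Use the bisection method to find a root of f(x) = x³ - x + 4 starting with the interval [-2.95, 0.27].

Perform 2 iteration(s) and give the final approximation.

f(x) = x³ - x + 4
Initial interval: [-2.95, 0.27]

Iteration 1:
  c_1 = (-2.950000 + 0.270000)/2 = -1.340000
  f(c_1) = f(-1.340000) = 2.933896
  f(a) × f(c) < 0, new interval: [-2.950000, -1.340000]
Iteration 2:
  c_2 = (-2.950000 + (-1.340000))/2 = -2.145000
  f(c_2) = f(-2.145000) = -3.724199
  f(a) × f(c) ≥ 0, new interval: [-2.145000, -1.340000]

After 2 iteration(s), the approximation is c_2 = -2.145000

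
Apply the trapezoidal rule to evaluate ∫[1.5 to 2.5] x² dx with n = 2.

f(x) = x²
a = 1.5, b = 2.5, n = 2
h = (b - a)/n = 0.500000

Trapezoidal rule: (h/2)[f(x₀) + 2f(x₁) + 2f(x₂) + ... + f(xₙ)]

x_0 = 1.5000, f(x_0) = 2.250000, coefficient = 1
x_1 = 2.0000, f(x_1) = 4.000000, coefficient = 2
x_2 = 2.5000, f(x_2) = 6.250000, coefficient = 1

I ≈ (0.500000/2) × 16.500000 = 4.125000
Exact value: 4.083333
Error: 0.041667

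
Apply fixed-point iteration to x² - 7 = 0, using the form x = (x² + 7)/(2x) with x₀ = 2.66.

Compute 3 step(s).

Equation: x² - 7 = 0
Fixed-point form: x = (x² + 7)/(2x)
x₀ = 2.66

x_1 = g(2.660000) = 2.645789
x_2 = g(2.645789) = 2.645751
x_3 = g(2.645751) = 2.645751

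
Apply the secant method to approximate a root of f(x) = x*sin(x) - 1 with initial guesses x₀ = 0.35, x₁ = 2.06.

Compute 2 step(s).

f(x) = x*sin(x) - 1
x₀ = 0.35, x₁ = 2.06

Secant formula: x_{n+1} = x_n - f(x_n)(x_n - x_{n-1})/(f(x_n) - f(x_{n-1}))

Iteration 1:
  f(0.350000) = -0.879986
  f(2.060000) = 0.818377
  x_2 = 2.060000 - 0.818377×(2.060000 - 0.350000)/(0.818377 - (-0.879986))
       = 1.236015
Iteration 2:
  f(2.060000) = 0.818377
  f(1.236015) = 0.167395
  x_3 = 1.236015 - 0.167395×(1.236015 - 2.060000)/(0.167395 - 0.818377)
       = 1.024135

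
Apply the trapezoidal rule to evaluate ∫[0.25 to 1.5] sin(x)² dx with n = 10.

f(x) = sin(x)²
a = 0.25, b = 1.5, n = 10
h = (b - a)/n = 0.125000

Trapezoidal rule: (h/2)[f(x₀) + 2f(x₁) + 2f(x₂) + ... + f(xₙ)]

x_0 = 0.2500, f(x_0) = 0.061209, coefficient = 1
x_1 = 0.3750, f(x_1) = 0.134156, coefficient = 2
x_2 = 0.5000, f(x_2) = 0.229849, coefficient = 2
x_3 = 0.6250, f(x_3) = 0.342339, coefficient = 2
x_4 = 0.7500, f(x_4) = 0.464631, coefficient = 2
x_5 = 0.8750, f(x_5) = 0.589123, coefficient = 2
x_6 = 1.0000, f(x_6) = 0.708073, coefficient = 2
x_7 = 1.1250, f(x_7) = 0.814087, coefficient = 2
x_8 = 1.2500, f(x_8) = 0.900572, coefficient = 2
x_9 = 1.3750, f(x_9) = 0.962151, coefficient = 2
x_10 = 1.5000, f(x_10) = 0.994996, coefficient = 1

I ≈ (0.125000/2) × 11.346167 = 0.709135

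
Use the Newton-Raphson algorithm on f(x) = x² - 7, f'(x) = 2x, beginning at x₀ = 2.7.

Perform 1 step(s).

f(x) = x² - 7
f'(x) = 2x
x₀ = 2.7

Newton-Raphson formula: x_{n+1} = x_n - f(x_n)/f'(x_n)

Iteration 1:
  f(2.700000) = 0.290000
  f'(2.700000) = 5.400000
  x_1 = 2.700000 - 0.290000/5.400000 = 2.646296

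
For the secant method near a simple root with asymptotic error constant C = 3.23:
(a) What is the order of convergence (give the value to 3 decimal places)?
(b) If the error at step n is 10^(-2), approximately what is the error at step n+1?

(a) Secant method has superlinear convergence with order φ = (1+√5)/2 ≈ 1.618.
    This means |e_{n+1}| ≈ C|e_n|^1.618.

(b) With |e_n| = 10^(-2) and C = 3.23:
    |e_{n+1}| ≈ 3.23 × (10^(-2))^1.618 = 3.23 × 10^(-3.24)

(a) ≈ 1.618 (golden ratio); (b) |e_{n+1}| ≈ 1.876e-03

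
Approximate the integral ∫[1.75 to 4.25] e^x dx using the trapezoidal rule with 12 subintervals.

f(x) = e^x
a = 1.75, b = 4.25, n = 12
h = (b - a)/n = 0.208333

Trapezoidal rule: (h/2)[f(x₀) + 2f(x₁) + 2f(x₂) + ... + f(xₙ)]

x_0 = 1.7500, f(x_0) = 5.754603, coefficient = 1
x_1 = 1.9583, f(x_1) = 7.087505, coefficient = 2
x_2 = 2.1667, f(x_2) = 8.729138, coefficient = 2
x_3 = 2.3750, f(x_3) = 10.751013, coefficient = 2
x_4 = 2.5833, f(x_4) = 13.241202, coefficient = 2
x_5 = 2.7917, f(x_5) = 16.308177, coefficient = 2
x_6 = 3.0000, f(x_6) = 20.085537, coefficient = 2
x_7 = 3.2083, f(x_7) = 24.737822, coefficient = 2
x_8 = 3.4167, f(x_8) = 30.467687, coefficient = 2
x_9 = 3.6250, f(x_9) = 37.524723, coefficient = 2
x_10 = 3.8333, f(x_10) = 46.216336, coefficient = 2
x_11 = 4.0417, f(x_11) = 56.921132, coefficient = 2
x_12 = 4.2500, f(x_12) = 70.105412, coefficient = 1

I ≈ (0.208333/2) × 620.000561 = 64.583392
Exact value: 64.350810
Error: 0.232582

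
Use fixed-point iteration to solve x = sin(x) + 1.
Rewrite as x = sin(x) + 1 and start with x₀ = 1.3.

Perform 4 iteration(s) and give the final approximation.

Equation: x = sin(x) + 1
Fixed-point form: x = sin(x) + 1
x₀ = 1.3

x_1 = g(1.300000) = 1.963558
x_2 = g(1.963558) = 1.923856
x_3 = g(1.923856) = 1.938319
x_4 = g(1.938319) = 1.933220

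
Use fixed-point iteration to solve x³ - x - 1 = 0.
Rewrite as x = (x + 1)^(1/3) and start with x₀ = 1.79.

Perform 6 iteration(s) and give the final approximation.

Equation: x³ - x - 1 = 0
Fixed-point form: x = (x + 1)^(1/3)
x₀ = 1.79

x_1 = g(1.790000) = 1.407780
x_2 = g(1.407780) = 1.340311
x_3 = g(1.340311) = 1.327673
x_4 = g(1.327673) = 1.325279
x_5 = g(1.325279) = 1.324825
x_6 = g(1.324825) = 1.324738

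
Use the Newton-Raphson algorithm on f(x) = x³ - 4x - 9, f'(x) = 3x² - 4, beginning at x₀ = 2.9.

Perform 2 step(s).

f(x) = x³ - 4x - 9
f'(x) = 3x² - 4
x₀ = 2.9

Newton-Raphson formula: x_{n+1} = x_n - f(x_n)/f'(x_n)

Iteration 1:
  f(2.900000) = 3.789000
  f'(2.900000) = 21.230000
  x_1 = 2.900000 - 3.789000/21.230000 = 2.721526
Iteration 2:
  f(2.721526) = 0.271435
  f'(2.721526) = 18.220114
  x_2 = 2.721526 - 0.271435/18.220114 = 2.706629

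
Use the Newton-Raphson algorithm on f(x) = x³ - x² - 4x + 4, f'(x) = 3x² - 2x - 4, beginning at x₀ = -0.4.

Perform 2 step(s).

f(x) = x³ - x² - 4x + 4
f'(x) = 3x² - 2x - 4
x₀ = -0.4

Newton-Raphson formula: x_{n+1} = x_n - f(x_n)/f'(x_n)

Iteration 1:
  f(-0.400000) = 5.376000
  f'(-0.400000) = -2.720000
  x_1 = -0.400000 - 5.376000/(-2.720000) = 1.576471
Iteration 2:
  f(1.576471) = -0.873203
  f'(1.576471) = 0.302837
  x_2 = 1.576471 - (-0.873203)/0.302837 = 4.459877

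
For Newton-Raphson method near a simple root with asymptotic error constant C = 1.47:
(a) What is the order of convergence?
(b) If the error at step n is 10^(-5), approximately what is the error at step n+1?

(a) Newton-Raphson has quadratic (order 2) convergence near simple roots.
    This means |e_{n+1}| ≈ C|e_n|².

(b) With |e_n| = 10^(-5) and C = 1.47:
    |e_{n+1}| ≈ 1.47 × (10^(-5))² = 1.47 × 10^(-10)

(a) 2 (quadratic); (b) |e_{n+1}| ≈ 1.470e-10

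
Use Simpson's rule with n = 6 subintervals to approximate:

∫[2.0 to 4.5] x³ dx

f(x) = x³
a = 2.0, b = 4.5, n = 6
h = (b - a)/n = 0.416667

Simpson's rule: (h/3)[f(x₀) + 4f(x₁) + 2f(x₂) + ... + f(xₙ)]

x_0 = 2.0000, f(x_0) = 8.000000, coefficient = 1
x_1 = 2.4167, f(x_1) = 14.114005, coefficient = 4
x_2 = 2.8333, f(x_2) = 22.745370, coefficient = 2
x_3 = 3.2500, f(x_3) = 34.328125, coefficient = 4
x_4 = 3.6667, f(x_4) = 49.296296, coefficient = 2
x_5 = 4.0833, f(x_5) = 68.083912, coefficient = 4
x_6 = 4.5000, f(x_6) = 91.125000, coefficient = 1

I ≈ (0.416667/3) × 709.312500 = 98.515625
Exact value: 98.515625
Error: 0.000000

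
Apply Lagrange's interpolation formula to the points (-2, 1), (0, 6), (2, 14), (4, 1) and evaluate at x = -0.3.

Lagrange interpolation formula:
P(x) = Σ yᵢ × Lᵢ(x)
where Lᵢ(x) = Π_{j≠i} (x - xⱼ)/(xᵢ - xⱼ)

L_0(-0.3) = (-0.3 - 0)/(-2 - 0) × (-0.3 - 2)/(-2 - 2) × (-0.3 - 4)/(-2 - 4) = 0.061812
L_1(-0.3) = (-0.3 - (-2))/(0 - (-2)) × (-0.3 - 2)/(0 - 2) × (-0.3 - 4)/(0 - 4) = 1.050812
L_2(-0.3) = (-0.3 - (-2))/(2 - (-2)) × (-0.3 - 0)/(2 - 0) × (-0.3 - 4)/(2 - 4) = -0.137063
L_3(-0.3) = (-0.3 - (-2))/(4 - (-2)) × (-0.3 - 0)/(4 - 0) × (-0.3 - 2)/(4 - 2) = 0.024437

P(-0.3) = 1×L_0(-0.3) + 6×L_1(-0.3) + 14×L_2(-0.3) + 1×L_3(-0.3)
P(-0.3) = 4.472250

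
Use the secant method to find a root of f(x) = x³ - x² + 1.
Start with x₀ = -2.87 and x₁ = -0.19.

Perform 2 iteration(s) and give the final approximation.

f(x) = x³ - x² + 1
x₀ = -2.87, x₁ = -0.19

Secant formula: x_{n+1} = x_n - f(x_n)(x_n - x_{n-1})/(f(x_n) - f(x_{n-1}))

Iteration 1:
  f(-2.870000) = -30.876803
  f(-0.190000) = 0.957041
  x_2 = -0.190000 - 0.957041×(-0.190000 - (-2.870000))/(0.957041 - (-30.876803))
       = -0.270571
Iteration 2:
  f(-0.190000) = 0.957041
  f(-0.270571) = 0.906984
  x_3 = -0.270571 - 0.906984×(-0.270571 - (-0.190000))/(0.906984 - 0.957041)
       = -1.730416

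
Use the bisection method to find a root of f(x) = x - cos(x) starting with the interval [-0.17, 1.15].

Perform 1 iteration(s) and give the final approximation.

f(x) = x - cos(x)
Initial interval: [-0.17, 1.15]

Iteration 1:
  c_1 = (-0.170000 + 1.150000)/2 = 0.490000
  f(c_1) = f(0.490000) = -0.392333
  f(a) × f(c) ≥ 0, new interval: [0.490000, 1.150000]

After 1 iteration(s), the approximation is c_1 = 0.490000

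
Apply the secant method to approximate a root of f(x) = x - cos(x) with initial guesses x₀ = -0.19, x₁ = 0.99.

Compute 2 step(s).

f(x) = x - cos(x)
x₀ = -0.19, x₁ = 0.99

Secant formula: x_{n+1} = x_n - f(x_n)(x_n - x_{n-1})/(f(x_n) - f(x_{n-1}))

Iteration 1:
  f(-0.190000) = -1.172004
  f(0.990000) = 0.441310
  x_2 = 0.990000 - 0.441310×(0.990000 - (-0.190000))/(0.441310 - (-1.172004))
       = 0.667220
Iteration 2:
  f(0.990000) = 0.441310
  f(0.667220) = -0.118325
  x_3 = 0.667220 - (-0.118325)×(0.667220 - 0.990000)/(-0.118325 - 0.441310)
       = 0.735466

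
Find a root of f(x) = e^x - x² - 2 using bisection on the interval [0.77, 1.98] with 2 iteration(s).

f(x) = e^x - x² - 2
Initial interval: [0.77, 1.98]

Iteration 1:
  c_1 = (0.770000 + 1.980000)/2 = 1.375000
  f(c_1) = f(1.375000) = 0.064452
  f(a) × f(c) < 0, new interval: [0.770000, 1.375000]
Iteration 2:
  c_2 = (0.770000 + 1.375000)/2 = 1.072500
  f(c_2) = f(1.072500) = -0.227579
  f(a) × f(c) ≥ 0, new interval: [1.072500, 1.375000]

After 2 iteration(s), the approximation is c_2 = 1.072500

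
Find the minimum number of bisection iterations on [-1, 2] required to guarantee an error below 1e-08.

We need (b-a)/2^n ≤ 1e-08
(2 - (-1))/2^n ≤ 1e-08
3/2^n ≤ 1e-08
2^n ≥ 300000000
n ≥ log₂(300000000) = 28.16
n ≥ 29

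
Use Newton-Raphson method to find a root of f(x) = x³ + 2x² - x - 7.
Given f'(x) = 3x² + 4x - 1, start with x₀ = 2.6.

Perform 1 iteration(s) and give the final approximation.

f(x) = x³ + 2x² - x - 7
f'(x) = 3x² + 4x - 1
x₀ = 2.6

Newton-Raphson formula: x_{n+1} = x_n - f(x_n)/f'(x_n)

Iteration 1:
  f(2.600000) = 21.496000
  f'(2.600000) = 29.680000
  x_1 = 2.600000 - 21.496000/29.680000 = 1.875741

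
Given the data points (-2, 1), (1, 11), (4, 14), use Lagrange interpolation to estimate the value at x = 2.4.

Lagrange interpolation formula:
P(x) = Σ yᵢ × Lᵢ(x)
where Lᵢ(x) = Π_{j≠i} (x - xⱼ)/(xᵢ - xⱼ)

L_0(2.4) = (2.4 - 1)/(-2 - 1) × (2.4 - 4)/(-2 - 4) = -0.124444
L_1(2.4) = (2.4 - (-2))/(1 - (-2)) × (2.4 - 4)/(1 - 4) = 0.782222
L_2(2.4) = (2.4 - (-2))/(4 - (-2)) × (2.4 - 1)/(4 - 1) = 0.342222

P(2.4) = 1×L_0(2.4) + 11×L_1(2.4) + 14×L_2(2.4)
P(2.4) = 13.271111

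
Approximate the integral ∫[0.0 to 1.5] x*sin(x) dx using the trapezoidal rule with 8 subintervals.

f(x) = x*sin(x)
a = 0.0, b = 1.5, n = 8
h = (b - a)/n = 0.187500

Trapezoidal rule: (h/2)[f(x₀) + 2f(x₁) + 2f(x₂) + ... + f(xₙ)]

x_0 = 0.0000, f(x_0) = 0.000000, coefficient = 1
x_1 = 0.1875, f(x_1) = 0.034951, coefficient = 2
x_2 = 0.3750, f(x_2) = 0.137352, coefficient = 2
x_3 = 0.5625, f(x_3) = 0.299983, coefficient = 2
x_4 = 0.7500, f(x_4) = 0.511229, coefficient = 2
x_5 = 0.9375, f(x_5) = 0.755701, coefficient = 2
x_6 = 1.1250, f(x_6) = 1.015051, coefficient = 2
x_7 = 1.3125, f(x_7) = 1.268960, coefficient = 2
x_8 = 1.5000, f(x_8) = 1.496242, coefficient = 1

I ≈ (0.187500/2) × 9.542696 = 0.894628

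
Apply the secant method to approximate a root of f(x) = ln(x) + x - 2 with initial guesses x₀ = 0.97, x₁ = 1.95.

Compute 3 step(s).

f(x) = ln(x) + x - 2
x₀ = 0.97, x₁ = 1.95

Secant formula: x_{n+1} = x_n - f(x_n)(x_n - x_{n-1})/(f(x_n) - f(x_{n-1}))

Iteration 1:
  f(0.970000) = -1.060459
  f(1.950000) = 0.617829
  x_2 = 1.950000 - 0.617829×(1.950000 - 0.970000)/(0.617829 - (-1.060459))
       = 1.589232
Iteration 2:
  f(1.950000) = 0.617829
  f(1.589232) = 0.052483
  x_3 = 1.589232 - 0.052483×(1.589232 - 1.950000)/(0.052483 - 0.617829)
       = 1.555741
Iteration 3:
  f(1.589232) = 0.052483
  f(1.555741) = -0.002307
  x_4 = 1.555741 - (-0.002307)×(1.555741 - 1.589232)/(-0.002307 - 0.052483)
       = 1.557151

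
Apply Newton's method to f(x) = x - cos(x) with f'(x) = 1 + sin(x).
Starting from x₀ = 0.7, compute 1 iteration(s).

f(x) = x - cos(x)
f'(x) = 1 + sin(x)
x₀ = 0.7

Newton-Raphson formula: x_{n+1} = x_n - f(x_n)/f'(x_n)

Iteration 1:
  f(0.700000) = -0.064842
  f'(0.700000) = 1.644218
  x_1 = 0.700000 - (-0.064842)/1.644218 = 0.739436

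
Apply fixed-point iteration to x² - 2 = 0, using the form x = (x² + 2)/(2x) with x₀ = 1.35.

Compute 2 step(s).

Equation: x² - 2 = 0
Fixed-point form: x = (x² + 2)/(2x)
x₀ = 1.35

x_1 = g(1.350000) = 1.415741
x_2 = g(1.415741) = 1.414214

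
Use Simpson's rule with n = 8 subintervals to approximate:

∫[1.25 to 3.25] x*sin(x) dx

f(x) = x*sin(x)
a = 1.25, b = 3.25, n = 8
h = (b - a)/n = 0.250000

Simpson's rule: (h/3)[f(x₀) + 4f(x₁) + 2f(x₂) + ... + f(xₙ)]

x_0 = 1.2500, f(x_0) = 1.186231, coefficient = 1
x_1 = 1.5000, f(x_1) = 1.496242, coefficient = 4
x_2 = 1.7500, f(x_2) = 1.721975, coefficient = 2
x_3 = 2.0000, f(x_3) = 1.818595, coefficient = 4
x_4 = 2.2500, f(x_4) = 1.750665, coefficient = 2
x_5 = 2.5000, f(x_5) = 1.496180, coefficient = 4
x_6 = 2.7500, f(x_6) = 1.049568, coefficient = 2
x_7 = 3.0000, f(x_7) = 0.423360, coefficient = 4
x_8 = 3.2500, f(x_8) = -0.351634, coefficient = 1

I ≈ (0.250000/3) × 30.816523 = 2.568044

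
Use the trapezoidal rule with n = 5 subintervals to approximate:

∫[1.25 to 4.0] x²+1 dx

f(x) = x²+1
a = 1.25, b = 4.0, n = 5
h = (b - a)/n = 0.550000

Trapezoidal rule: (h/2)[f(x₀) + 2f(x₁) + 2f(x₂) + ... + f(xₙ)]

x_0 = 1.2500, f(x_0) = 2.562500, coefficient = 1
x_1 = 1.8000, f(x_1) = 4.240000, coefficient = 2
x_2 = 2.3500, f(x_2) = 6.522500, coefficient = 2
x_3 = 2.9000, f(x_3) = 9.410000, coefficient = 2
x_4 = 3.4500, f(x_4) = 12.902500, coefficient = 2
x_5 = 4.0000, f(x_5) = 17.000000, coefficient = 1

I ≈ (0.550000/2) × 85.712500 = 23.570938
Exact value: 23.432292
Error: 0.138646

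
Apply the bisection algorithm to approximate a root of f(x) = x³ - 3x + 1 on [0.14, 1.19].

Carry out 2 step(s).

f(x) = x³ - 3x + 1
Initial interval: [0.14, 1.19]

Iteration 1:
  c_1 = (0.140000 + 1.190000)/2 = 0.665000
  f(c_1) = f(0.665000) = -0.700920
  f(a) × f(c) < 0, new interval: [0.140000, 0.665000]
Iteration 2:
  c_2 = (0.140000 + 0.665000)/2 = 0.402500
  f(c_2) = f(0.402500) = -0.142292
  f(a) × f(c) < 0, new interval: [0.140000, 0.402500]

After 2 iteration(s), the approximation is c_2 = 0.402500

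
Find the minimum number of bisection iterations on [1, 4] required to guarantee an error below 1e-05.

We need (b-a)/2^n ≤ 1e-05
(4 - 1)/2^n ≤ 1e-05
3/2^n ≤ 1e-05
2^n ≥ 300000
n ≥ log₂(300000) = 18.19
n ≥ 19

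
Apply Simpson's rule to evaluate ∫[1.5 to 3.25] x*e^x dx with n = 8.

f(x) = x*e^x
a = 1.5, b = 3.25, n = 8
h = (b - a)/n = 0.218750

Simpson's rule: (h/3)[f(x₀) + 4f(x₁) + 2f(x₂) + ... + f(xₙ)]

x_0 = 1.5000, f(x_0) = 6.722534, coefficient = 1
x_1 = 1.7188, f(x_1) = 9.586418, coefficient = 4
x_2 = 1.9375, f(x_2) = 13.448916, coefficient = 2
x_3 = 2.1562, f(x_3) = 18.627158, coefficient = 4
x_4 = 2.3750, f(x_4) = 25.533656, coefficient = 2
x_5 = 2.5938, f(x_5) = 34.703991, coefficient = 4
x_6 = 2.8125, f(x_6) = 46.832330, coefficient = 2
x_7 = 3.0312, f(x_7) = 62.816958, coefficient = 4
x_8 = 3.2500, f(x_8) = 83.818605, coefficient = 1

I ≈ (0.218750/3) × 765.109042 = 55.789201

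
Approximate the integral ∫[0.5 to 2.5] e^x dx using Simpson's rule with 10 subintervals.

f(x) = e^x
a = 0.5, b = 2.5, n = 10
h = (b - a)/n = 0.200000

Simpson's rule: (h/3)[f(x₀) + 4f(x₁) + 2f(x₂) + ... + f(xₙ)]

x_0 = 0.5000, f(x_0) = 1.648721, coefficient = 1
x_1 = 0.7000, f(x_1) = 2.013753, coefficient = 4
x_2 = 0.9000, f(x_2) = 2.459603, coefficient = 2
x_3 = 1.1000, f(x_3) = 3.004166, coefficient = 4
x_4 = 1.3000, f(x_4) = 3.669297, coefficient = 2
x_5 = 1.5000, f(x_5) = 4.481689, coefficient = 4
x_6 = 1.7000, f(x_6) = 5.473947, coefficient = 2
x_7 = 1.9000, f(x_7) = 6.685894, coefficient = 4
x_8 = 2.1000, f(x_8) = 8.166170, coefficient = 2
x_9 = 2.3000, f(x_9) = 9.974182, coefficient = 4
x_10 = 2.5000, f(x_10) = 12.182494, coefficient = 1

I ≈ (0.200000/3) × 158.007988 = 10.533866
Exact value: 10.533773
Error: 0.000093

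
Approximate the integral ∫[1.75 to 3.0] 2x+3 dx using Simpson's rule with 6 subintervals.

f(x) = 2x+3
a = 1.75, b = 3.0, n = 6
h = (b - a)/n = 0.208333

Simpson's rule: (h/3)[f(x₀) + 4f(x₁) + 2f(x₂) + ... + f(xₙ)]

x_0 = 1.7500, f(x_0) = 6.500000, coefficient = 1
x_1 = 1.9583, f(x_1) = 6.916667, coefficient = 4
x_2 = 2.1667, f(x_2) = 7.333333, coefficient = 2
x_3 = 2.3750, f(x_3) = 7.750000, coefficient = 4
x_4 = 2.5833, f(x_4) = 8.166667, coefficient = 2
x_5 = 2.7917, f(x_5) = 8.583333, coefficient = 4
x_6 = 3.0000, f(x_6) = 9.000000, coefficient = 1

I ≈ (0.208333/3) × 139.500000 = 9.687500
Exact value: 9.687500
Error: 0.000000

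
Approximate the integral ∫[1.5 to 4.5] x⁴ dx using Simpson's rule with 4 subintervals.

f(x) = x⁴
a = 1.5, b = 4.5, n = 4
h = (b - a)/n = 0.750000

Simpson's rule: (h/3)[f(x₀) + 4f(x₁) + 2f(x₂) + ... + f(xₙ)]

x_0 = 1.5000, f(x_0) = 5.062500, coefficient = 1
x_1 = 2.2500, f(x_1) = 25.628906, coefficient = 4
x_2 = 3.0000, f(x_2) = 81.000000, coefficient = 2
x_3 = 3.7500, f(x_3) = 197.753906, coefficient = 4
x_4 = 4.5000, f(x_4) = 410.062500, coefficient = 1

I ≈ (0.750000/3) × 1470.656250 = 367.664062
Exact value: 367.537500
Error: 0.126563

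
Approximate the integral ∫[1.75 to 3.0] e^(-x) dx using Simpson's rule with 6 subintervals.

f(x) = e^(-x)
a = 1.75, b = 3.0, n = 6
h = (b - a)/n = 0.208333

Simpson's rule: (h/3)[f(x₀) + 4f(x₁) + 2f(x₂) + ... + f(xₙ)]

x_0 = 1.7500, f(x_0) = 0.173774, coefficient = 1
x_1 = 1.9583, f(x_1) = 0.141093, coefficient = 4
x_2 = 2.1667, f(x_2) = 0.114559, coefficient = 2
x_3 = 2.3750, f(x_3) = 0.093014, coefficient = 4
x_4 = 2.5833, f(x_4) = 0.075522, coefficient = 2
x_5 = 2.7917, f(x_5) = 0.061319, coefficient = 4
x_6 = 3.0000, f(x_6) = 0.049787, coefficient = 1

I ≈ (0.208333/3) × 1.785430 = 0.123988
Exact value: 0.123987
Error: 0.000001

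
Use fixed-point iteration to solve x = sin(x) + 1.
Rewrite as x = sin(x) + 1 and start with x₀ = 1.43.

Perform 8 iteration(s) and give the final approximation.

Equation: x = sin(x) + 1
Fixed-point form: x = sin(x) + 1
x₀ = 1.43

x_1 = g(1.430000) = 1.990105
x_2 = g(1.990105) = 1.913371
x_3 = g(1.913371) = 1.941893
x_4 = g(1.941893) = 1.931930
x_5 = g(1.931930) = 1.935497
x_6 = g(1.935497) = 1.934231
x_7 = g(1.934231) = 1.934681
x_8 = g(1.934681) = 1.934521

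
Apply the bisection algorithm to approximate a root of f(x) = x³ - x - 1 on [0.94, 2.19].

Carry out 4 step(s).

f(x) = x³ - x - 1
Initial interval: [0.94, 2.19]

Iteration 1:
  c_1 = (0.940000 + 2.190000)/2 = 1.565000
  f(c_1) = f(1.565000) = 1.268037
  f(a) × f(c) < 0, new interval: [0.940000, 1.565000]
Iteration 2:
  c_2 = (0.940000 + 1.565000)/2 = 1.252500
  f(c_2) = f(1.252500) = -0.287633
  f(a) × f(c) ≥ 0, new interval: [1.252500, 1.565000]
Iteration 3:
  c_3 = (1.252500 + 1.565000)/2 = 1.408750
  f(c_3) = f(1.408750) = 0.387022
  f(a) × f(c) < 0, new interval: [1.252500, 1.408750]
Iteration 4:
  c_4 = (1.252500 + 1.408750)/2 = 1.330625
  f(c_4) = f(1.330625) = 0.025330
  f(a) × f(c) < 0, new interval: [1.252500, 1.330625]

After 4 iteration(s), the approximation is c_4 = 1.330625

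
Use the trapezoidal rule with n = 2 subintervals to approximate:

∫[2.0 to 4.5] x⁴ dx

f(x) = x⁴
a = 2.0, b = 4.5, n = 2
h = (b - a)/n = 1.250000

Trapezoidal rule: (h/2)[f(x₀) + 2f(x₁) + 2f(x₂) + ... + f(xₙ)]

x_0 = 2.0000, f(x_0) = 16.000000, coefficient = 1
x_1 = 3.2500, f(x_1) = 111.566406, coefficient = 2
x_2 = 4.5000, f(x_2) = 410.062500, coefficient = 1

I ≈ (1.250000/2) × 649.195312 = 405.747070
Exact value: 362.656250
Error: 43.090820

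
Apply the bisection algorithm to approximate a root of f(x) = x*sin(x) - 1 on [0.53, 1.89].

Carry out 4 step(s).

f(x) = x*sin(x) - 1
Initial interval: [0.53, 1.89]

Iteration 1:
  c_1 = (0.530000 + 1.890000)/2 = 1.210000
  f(c_1) = f(1.210000) = 0.132095
  f(a) × f(c) < 0, new interval: [0.530000, 1.210000]
Iteration 2:
  c_2 = (0.530000 + 1.210000)/2 = 0.870000
  f(c_2) = f(0.870000) = -0.335034
  f(a) × f(c) ≥ 0, new interval: [0.870000, 1.210000]
Iteration 3:
  c_3 = (0.870000 + 1.210000)/2 = 1.040000
  f(c_3) = f(1.040000) = -0.103100
  f(a) × f(c) ≥ 0, new interval: [1.040000, 1.210000]
Iteration 4:
  c_4 = (1.040000 + 1.210000)/2 = 1.125000
  f(c_4) = f(1.125000) = 0.015051
  f(a) × f(c) < 0, new interval: [1.040000, 1.125000]

After 4 iteration(s), the approximation is c_4 = 1.125000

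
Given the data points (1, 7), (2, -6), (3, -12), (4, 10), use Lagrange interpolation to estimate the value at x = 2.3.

Lagrange interpolation formula:
P(x) = Σ yᵢ × Lᵢ(x)
where Lᵢ(x) = Π_{j≠i} (x - xⱼ)/(xᵢ - xⱼ)

L_0(2.3) = (2.3 - 2)/(1 - 2) × (2.3 - 3)/(1 - 3) × (2.3 - 4)/(1 - 4) = -0.059500
L_1(2.3) = (2.3 - 1)/(2 - 1) × (2.3 - 3)/(2 - 3) × (2.3 - 4)/(2 - 4) = 0.773500
L_2(2.3) = (2.3 - 1)/(3 - 1) × (2.3 - 2)/(3 - 2) × (2.3 - 4)/(3 - 4) = 0.331500
L_3(2.3) = (2.3 - 1)/(4 - 1) × (2.3 - 2)/(4 - 2) × (2.3 - 3)/(4 - 3) = -0.045500

P(2.3) = 7×L_0(2.3) + (-6)×L_1(2.3) + (-12)×L_2(2.3) + 10×L_3(2.3)
P(2.3) = -9.490500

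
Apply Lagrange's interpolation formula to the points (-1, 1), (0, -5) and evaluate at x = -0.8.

Lagrange interpolation formula:
P(x) = Σ yᵢ × Lᵢ(x)
where Lᵢ(x) = Π_{j≠i} (x - xⱼ)/(xᵢ - xⱼ)

L_0(-0.8) = (-0.8 - 0)/(-1 - 0) = 0.800000
L_1(-0.8) = (-0.8 - (-1))/(0 - (-1)) = 0.200000

P(-0.8) = 1×L_0(-0.8) + (-5)×L_1(-0.8)
P(-0.8) = -0.200000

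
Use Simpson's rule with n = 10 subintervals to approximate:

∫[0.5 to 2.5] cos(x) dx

f(x) = cos(x)
a = 0.5, b = 2.5, n = 10
h = (b - a)/n = 0.200000

Simpson's rule: (h/3)[f(x₀) + 4f(x₁) + 2f(x₂) + ... + f(xₙ)]

x_0 = 0.5000, f(x_0) = 0.877583, coefficient = 1
x_1 = 0.7000, f(x_1) = 0.764842, coefficient = 4
x_2 = 0.9000, f(x_2) = 0.621610, coefficient = 2
x_3 = 1.1000, f(x_3) = 0.453596, coefficient = 4
x_4 = 1.3000, f(x_4) = 0.267499, coefficient = 2
x_5 = 1.5000, f(x_5) = 0.070737, coefficient = 4
x_6 = 1.7000, f(x_6) = -0.128844, coefficient = 2
x_7 = 1.9000, f(x_7) = -0.323290, coefficient = 4
x_8 = 2.1000, f(x_8) = -0.504846, coefficient = 2
x_9 = 2.3000, f(x_9) = -0.666276, coefficient = 4
x_10 = 2.5000, f(x_10) = -0.801144, coefficient = 1

I ≈ (0.200000/3) × 1.785715 = 0.119048
Exact value: 0.119047
Error: 0.000001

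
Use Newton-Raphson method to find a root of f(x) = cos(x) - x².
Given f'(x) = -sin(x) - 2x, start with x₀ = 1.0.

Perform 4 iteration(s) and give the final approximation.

f(x) = cos(x) - x²
f'(x) = -sin(x) - 2x
x₀ = 1.0

Newton-Raphson formula: x_{n+1} = x_n - f(x_n)/f'(x_n)

Iteration 1:
  f(1.000000) = -0.459698
  f'(1.000000) = -2.841471
  x_1 = 1.000000 - (-0.459698)/(-2.841471) = 0.838218
Iteration 2:
  f(0.838218) = -0.033822
  f'(0.838218) = -2.419890
  x_2 = 0.838218 - (-0.033822)/(-2.419890) = 0.824242
Iteration 3:
  f(0.824242) = -0.000261
  f'(0.824242) = -2.382517
  x_3 = 0.824242 - (-0.000261)/(-2.382517) = 0.824132
Iteration 4:
  f(0.824132) = 0.000000
  f'(0.824132) = -2.382223
  x_4 = 0.824132 - 0.000000/(-2.382223) = 0.824132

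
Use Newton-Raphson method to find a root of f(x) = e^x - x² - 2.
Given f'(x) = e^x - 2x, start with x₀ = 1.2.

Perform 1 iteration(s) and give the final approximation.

f(x) = e^x - x² - 2
f'(x) = e^x - 2x
x₀ = 1.2

Newton-Raphson formula: x_{n+1} = x_n - f(x_n)/f'(x_n)

Iteration 1:
  f(1.200000) = -0.119883
  f'(1.200000) = 0.920117
  x_1 = 1.200000 - (-0.119883)/0.920117 = 1.330291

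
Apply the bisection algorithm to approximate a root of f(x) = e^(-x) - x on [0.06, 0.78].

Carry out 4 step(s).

f(x) = e^(-x) - x
Initial interval: [0.06, 0.78]

Iteration 1:
  c_1 = (0.060000 + 0.780000)/2 = 0.420000
  f(c_1) = f(0.420000) = 0.237047
  f(a) × f(c) ≥ 0, new interval: [0.420000, 0.780000]
Iteration 2:
  c_2 = (0.420000 + 0.780000)/2 = 0.600000
  f(c_2) = f(0.600000) = -0.051188
  f(a) × f(c) < 0, new interval: [0.420000, 0.600000]
Iteration 3:
  c_3 = (0.420000 + 0.600000)/2 = 0.510000
  f(c_3) = f(0.510000) = 0.090496
  f(a) × f(c) ≥ 0, new interval: [0.510000, 0.600000]
Iteration 4:
  c_4 = (0.510000 + 0.600000)/2 = 0.555000
  f(c_4) = f(0.555000) = 0.019072
  f(a) × f(c) ≥ 0, new interval: [0.555000, 0.600000]

After 4 iteration(s), the approximation is c_4 = 0.555000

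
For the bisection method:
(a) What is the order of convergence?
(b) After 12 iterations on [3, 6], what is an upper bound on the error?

(a) Bisection has linear (order 1) convergence; the error is halved each step.

(b) Error bound = (b-a)/2^n = (6 - 3)/2^{12}
    = 3/2^{12}

(a) 1 (linear); (b) error ≤ 7.32e-04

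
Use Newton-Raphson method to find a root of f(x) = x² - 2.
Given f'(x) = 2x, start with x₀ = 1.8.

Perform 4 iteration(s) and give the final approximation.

f(x) = x² - 2
f'(x) = 2x
x₀ = 1.8

Newton-Raphson formula: x_{n+1} = x_n - f(x_n)/f'(x_n)

Iteration 1:
  f(1.800000) = 1.240000
  f'(1.800000) = 3.600000
  x_1 = 1.800000 - 1.240000/3.600000 = 1.455556
Iteration 2:
  f(1.455556) = 0.118642
  f'(1.455556) = 2.911111
  x_2 = 1.455556 - 0.118642/2.911111 = 1.414801
Iteration 3:
  f(1.414801) = 0.001661
  f'(1.414801) = 2.829601
  x_3 = 1.414801 - 0.001661/2.829601 = 1.414214
Iteration 4:
  f(1.414214) = 0.000000
  f'(1.414214) = 2.828427
  x_4 = 1.414214 - 0.000000/2.828427 = 1.414214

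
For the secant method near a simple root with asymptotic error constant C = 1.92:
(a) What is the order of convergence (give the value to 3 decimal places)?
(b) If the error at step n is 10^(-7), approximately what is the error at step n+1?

(a) Secant method has superlinear convergence with order φ = (1+√5)/2 ≈ 1.618.
    This means |e_{n+1}| ≈ C|e_n|^1.618.

(b) With |e_n| = 10^(-7) and C = 1.92:
    |e_{n+1}| ≈ 1.92 × (10^(-7))^1.618 = 1.92 × 10^(-11.33)

(a) ≈ 1.618 (golden ratio); (b) |e_{n+1}| ≈ 9.059e-12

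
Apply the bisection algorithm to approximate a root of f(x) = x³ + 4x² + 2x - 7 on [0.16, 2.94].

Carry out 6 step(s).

f(x) = x³ + 4x² + 2x - 7
Initial interval: [0.16, 2.94]

Iteration 1:
  c_1 = (0.160000 + 2.940000)/2 = 1.550000
  f(c_1) = f(1.550000) = 9.433875
  f(a) × f(c) < 0, new interval: [0.160000, 1.550000]
Iteration 2:
  c_2 = (0.160000 + 1.550000)/2 = 0.855000
  f(c_2) = f(0.855000) = -1.740874
  f(a) × f(c) ≥ 0, new interval: [0.855000, 1.550000]
Iteration 3:
  c_3 = (0.855000 + 1.550000)/2 = 1.202500
  f(c_3) = f(1.202500) = 2.927848
  f(a) × f(c) < 0, new interval: [0.855000, 1.202500]
Iteration 4:
  c_4 = (0.855000 + 1.202500)/2 = 1.028750
  f(c_4) = f(1.028750) = 0.379560
  f(a) × f(c) < 0, new interval: [0.855000, 1.028750]
Iteration 5:
  c_5 = (0.855000 + 1.028750)/2 = 0.941875
  f(c_5) = f(0.941875) = -0.732172
  f(a) × f(c) ≥ 0, new interval: [0.941875, 1.028750]
Iteration 6:
  c_6 = (0.941875 + 1.028750)/2 = 0.985313
  f(c_6) = f(0.985313) = -0.189431
  f(a) × f(c) ≥ 0, new interval: [0.985313, 1.028750]

After 6 iteration(s), the approximation is c_6 = 0.985313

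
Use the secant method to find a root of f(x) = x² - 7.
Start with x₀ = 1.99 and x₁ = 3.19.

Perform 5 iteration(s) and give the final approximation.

f(x) = x² - 7
x₀ = 1.99, x₁ = 3.19

Secant formula: x_{n+1} = x_n - f(x_n)(x_n - x_{n-1})/(f(x_n) - f(x_{n-1}))

Iteration 1:
  f(1.990000) = -3.039900
  f(3.190000) = 3.176100
  x_2 = 3.190000 - 3.176100×(3.190000 - 1.990000)/(3.176100 - (-3.039900))
       = 2.576853
Iteration 2:
  f(3.190000) = 3.176100
  f(2.576853) = -0.359827
  x_3 = 2.576853 - (-0.359827)×(2.576853 - 3.190000)/(-0.359827 - 3.176100)
       = 2.639249
Iteration 3:
  f(2.576853) = -0.359827
  f(2.639249) = -0.034365
  x_4 = 2.639249 - (-0.034365)×(2.639249 - 2.576853)/(-0.034365 - (-0.359827))
       = 2.645837
Iteration 4:
  f(2.639249) = -0.034365
  f(2.645837) = 0.000454
  x_5 = 2.645837 - 0.000454×(2.645837 - 2.639249)/(0.000454 - (-0.034365))
       = 2.645751
Iteration 5:
  f(2.645837) = 0.000454
  f(2.645751) = -0.000001
  x_6 = 2.645751 - (-0.000001)×(2.645751 - 2.645837)/(-0.000001 - 0.000454)
       = 2.645751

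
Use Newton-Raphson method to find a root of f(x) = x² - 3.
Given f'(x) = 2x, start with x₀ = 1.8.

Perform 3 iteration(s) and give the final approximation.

f(x) = x² - 3
f'(x) = 2x
x₀ = 1.8

Newton-Raphson formula: x_{n+1} = x_n - f(x_n)/f'(x_n)

Iteration 1:
  f(1.800000) = 0.240000
  f'(1.800000) = 3.600000
  x_1 = 1.800000 - 0.240000/3.600000 = 1.733333
Iteration 2:
  f(1.733333) = 0.004444
  f'(1.733333) = 3.466667
  x_2 = 1.733333 - 0.004444/3.466667 = 1.732051
Iteration 3:
  f(1.732051) = 0.000002
  f'(1.732051) = 3.464103
  x_3 = 1.732051 - 0.000002/3.464103 = 1.732051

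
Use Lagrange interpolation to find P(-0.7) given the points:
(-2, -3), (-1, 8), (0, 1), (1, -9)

Lagrange interpolation formula:
P(x) = Σ yᵢ × Lᵢ(x)
where Lᵢ(x) = Π_{j≠i} (x - xⱼ)/(xᵢ - xⱼ)

L_0(-0.7) = (-0.7 - (-1))/(-2 - (-1)) × (-0.7 - 0)/(-2 - 0) × (-0.7 - 1)/(-2 - 1) = -0.059500
L_1(-0.7) = (-0.7 - (-2))/(-1 - (-2)) × (-0.7 - 0)/(-1 - 0) × (-0.7 - 1)/(-1 - 1) = 0.773500
L_2(-0.7) = (-0.7 - (-2))/(0 - (-2)) × (-0.7 - (-1))/(0 - (-1)) × (-0.7 - 1)/(0 - 1) = 0.331500
L_3(-0.7) = (-0.7 - (-2))/(1 - (-2)) × (-0.7 - (-1))/(1 - (-1)) × (-0.7 - 0)/(1 - 0) = -0.045500

P(-0.7) = (-3)×L_0(-0.7) + 8×L_1(-0.7) + 1×L_2(-0.7) + (-9)×L_3(-0.7)
P(-0.7) = 7.107500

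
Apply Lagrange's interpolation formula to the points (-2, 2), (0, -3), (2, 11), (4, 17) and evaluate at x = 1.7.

Lagrange interpolation formula:
P(x) = Σ yᵢ × Lᵢ(x)
where Lᵢ(x) = Π_{j≠i} (x - xⱼ)/(xᵢ - xⱼ)

L_0(1.7) = (1.7 - 0)/(-2 - 0) × (1.7 - 2)/(-2 - 2) × (1.7 - 4)/(-2 - 4) = -0.024437
L_1(1.7) = (1.7 - (-2))/(0 - (-2)) × (1.7 - 2)/(0 - 2) × (1.7 - 4)/(0 - 4) = 0.159563
L_2(1.7) = (1.7 - (-2))/(2 - (-2)) × (1.7 - 0)/(2 - 0) × (1.7 - 4)/(2 - 4) = 0.904187
L_3(1.7) = (1.7 - (-2))/(4 - (-2)) × (1.7 - 0)/(4 - 0) × (1.7 - 2)/(4 - 2) = -0.039313

P(1.7) = 2×L_0(1.7) + (-3)×L_1(1.7) + 11×L_2(1.7) + 17×L_3(1.7)
P(1.7) = 8.750187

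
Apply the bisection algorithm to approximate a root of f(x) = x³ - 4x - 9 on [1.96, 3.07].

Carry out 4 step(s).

f(x) = x³ - 4x - 9
Initial interval: [1.96, 3.07]

Iteration 1:
  c_1 = (1.960000 + 3.070000)/2 = 2.515000
  f(c_1) = f(2.515000) = -3.152059
  f(a) × f(c) ≥ 0, new interval: [2.515000, 3.070000]
Iteration 2:
  c_2 = (2.515000 + 3.070000)/2 = 2.792500
  f(c_2) = f(2.792500) = 1.606072
  f(a) × f(c) < 0, new interval: [2.515000, 2.792500]
Iteration 3:
  c_3 = (2.515000 + 2.792500)/2 = 2.653750
  f(c_3) = f(2.653750) = -0.926260
  f(a) × f(c) ≥ 0, new interval: [2.653750, 2.792500]
Iteration 4:
  c_4 = (2.653750 + 2.792500)/2 = 2.723125
  f(c_4) = f(2.723125) = 0.300588
  f(a) × f(c) < 0, new interval: [2.653750, 2.723125]

After 4 iteration(s), the approximation is c_4 = 2.723125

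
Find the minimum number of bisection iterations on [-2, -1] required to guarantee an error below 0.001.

We need (b-a)/2^n ≤ 0.001
(-1 - (-2))/2^n ≤ 0.001
1/2^n ≤ 0.001
2^n ≥ 1000
n ≥ log₂(1000) = 9.97
n ≥ 10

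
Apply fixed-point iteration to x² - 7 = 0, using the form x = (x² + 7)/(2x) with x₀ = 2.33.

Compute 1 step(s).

Equation: x² - 7 = 0
Fixed-point form: x = (x² + 7)/(2x)
x₀ = 2.33

x_1 = g(2.330000) = 2.667146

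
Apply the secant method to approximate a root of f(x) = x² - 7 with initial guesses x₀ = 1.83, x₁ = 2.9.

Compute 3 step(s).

f(x) = x² - 7
x₀ = 1.83, x₁ = 2.9

Secant formula: x_{n+1} = x_n - f(x_n)(x_n - x_{n-1})/(f(x_n) - f(x_{n-1}))

Iteration 1:
  f(1.830000) = -3.651100
  f(2.900000) = 1.410000
  x_2 = 2.900000 - 1.410000×(2.900000 - 1.830000)/(1.410000 - (-3.651100))
       = 2.601903
Iteration 2:
  f(2.900000) = 1.410000
  f(2.601903) = -0.230102
  x_3 = 2.601903 - (-0.230102)×(2.601903 - 2.900000)/(-0.230102 - 1.410000)
       = 2.643725
Iteration 3:
  f(2.601903) = -0.230102
  f(2.643725) = -0.010718
  x_4 = 2.643725 - (-0.010718)×(2.643725 - 2.601903)/(-0.010718 - (-0.230102))
       = 2.645768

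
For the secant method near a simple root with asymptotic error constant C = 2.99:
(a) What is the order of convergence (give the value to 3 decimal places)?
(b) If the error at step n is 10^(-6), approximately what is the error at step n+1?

(a) Secant method has superlinear convergence with order φ = (1+√5)/2 ≈ 1.618.
    This means |e_{n+1}| ≈ C|e_n|^1.618.

(b) With |e_n| = 10^(-6) and C = 2.99:
    |e_{n+1}| ≈ 2.99 × (10^(-6))^1.618 = 2.99 × 10^(-9.71)

(a) ≈ 1.618 (golden ratio); (b) |e_{n+1}| ≈ 5.854e-10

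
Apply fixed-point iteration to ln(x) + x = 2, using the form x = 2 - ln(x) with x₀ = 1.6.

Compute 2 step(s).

Equation: ln(x) + x = 2
Fixed-point form: x = 2 - ln(x)
x₀ = 1.6

x_1 = g(1.600000) = 1.529996
x_2 = g(1.529996) = 1.574735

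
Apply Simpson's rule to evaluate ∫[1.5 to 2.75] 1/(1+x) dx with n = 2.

f(x) = 1/(1+x)
a = 1.5, b = 2.75, n = 2
h = (b - a)/n = 0.625000

Simpson's rule: (h/3)[f(x₀) + 4f(x₁) + 2f(x₂) + ... + f(xₙ)]

x_0 = 1.5000, f(x_0) = 0.400000, coefficient = 1
x_1 = 2.1250, f(x_1) = 0.320000, coefficient = 4
x_2 = 2.7500, f(x_2) = 0.266667, coefficient = 1

I ≈ (0.625000/3) × 1.946667 = 0.405556
Exact value: 0.405465
Error: 0.000090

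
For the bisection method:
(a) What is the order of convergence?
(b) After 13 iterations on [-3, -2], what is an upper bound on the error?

(a) Bisection has linear (order 1) convergence; the error is halved each step.

(b) Error bound = (b-a)/2^n = (-2 - (-3))/2^{13}
    = 1/2^{13}

(a) 1 (linear); (b) error ≤ 1.22e-04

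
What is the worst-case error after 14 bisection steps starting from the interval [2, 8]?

Bisection error bound: |error| ≤ (b-a)/2^n
|error| ≤ (8 - 2)/2^14 = 6/2^14
|error| ≤ 0.0003662109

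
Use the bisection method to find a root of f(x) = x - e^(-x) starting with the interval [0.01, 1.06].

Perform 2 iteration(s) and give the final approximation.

f(x) = x - e^(-x)
Initial interval: [0.01, 1.06]

Iteration 1:
  c_1 = (0.010000 + 1.060000)/2 = 0.535000
  f(c_1) = f(0.535000) = -0.050669
  f(a) × f(c) ≥ 0, new interval: [0.535000, 1.060000]
Iteration 2:
  c_2 = (0.535000 + 1.060000)/2 = 0.797500
  f(c_2) = f(0.797500) = 0.347046
  f(a) × f(c) < 0, new interval: [0.535000, 0.797500]

After 2 iteration(s), the approximation is c_2 = 0.797500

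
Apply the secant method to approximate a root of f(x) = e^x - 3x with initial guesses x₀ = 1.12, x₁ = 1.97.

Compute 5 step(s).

f(x) = e^x - 3x
x₀ = 1.12, x₁ = 1.97

Secant formula: x_{n+1} = x_n - f(x_n)(x_n - x_{n-1})/(f(x_n) - f(x_{n-1}))

Iteration 1:
  f(1.120000) = -0.295146
  f(1.970000) = 1.260676
  x_2 = 1.970000 - 1.260676×(1.970000 - 1.120000)/(1.260676 - (-0.295146))
       = 1.281248
Iteration 2:
  f(1.970000) = 1.260676
  f(1.281248) = -0.242613
  x_3 = 1.281248 - (-0.242613)×(1.281248 - 1.970000)/(-0.242613 - 1.260676)
       = 1.392405
Iteration 3:
  f(1.281248) = -0.242613
  f(1.392405) = -0.152698
  x_4 = 1.392405 - (-0.152698)×(1.392405 - 1.281248)/(-0.152698 - (-0.242613))
       = 1.581176
Iteration 4:
  f(1.392405) = -0.152698
  f(1.581176) = 0.117141
  x_5 = 1.581176 - 0.117141×(1.581176 - 1.392405)/(0.117141 - (-0.152698))
       = 1.499228
Iteration 5:
  f(1.581176) = 0.117141
  f(1.499228) = -0.019454
  x_6 = 1.499228 - (-0.019454)×(1.499228 - 1.581176)/(-0.019454 - 0.117141)
       = 1.510899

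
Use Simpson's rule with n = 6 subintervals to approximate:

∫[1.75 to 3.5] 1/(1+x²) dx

f(x) = 1/(1+x²)
a = 1.75, b = 3.5, n = 6
h = (b - a)/n = 0.291667

Simpson's rule: (h/3)[f(x₀) + 4f(x₁) + 2f(x₂) + ... + f(xₙ)]

x_0 = 1.7500, f(x_0) = 0.246154, coefficient = 1
x_1 = 2.0417, f(x_1) = 0.193483, coefficient = 4
x_2 = 2.3333, f(x_2) = 0.155172, coefficient = 2
x_3 = 2.6250, f(x_3) = 0.126733, coefficient = 4
x_4 = 2.9167, f(x_4) = 0.105186, coefficient = 2
x_5 = 3.2083, f(x_5) = 0.088547, coefficient = 4
x_6 = 3.5000, f(x_6) = 0.075472, coefficient = 1

I ≈ (0.291667/3) × 2.477396 = 0.240858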